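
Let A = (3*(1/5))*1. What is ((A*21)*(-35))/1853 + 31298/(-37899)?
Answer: -74708653/70226847 ≈ -1.0638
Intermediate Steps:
A = 3/5 (A = (3*(1*(1/5)))*1 = (3*(1/5))*1 = (3/5)*1 = 3/5 ≈ 0.60000)
((A*21)*(-35))/1853 + 31298/(-37899) = (((3/5)*21)*(-35))/1853 + 31298/(-37899) = ((63/5)*(-35))*(1/1853) + 31298*(-1/37899) = -441*1/1853 - 31298/37899 = -441/1853 - 31298/37899 = -74708653/70226847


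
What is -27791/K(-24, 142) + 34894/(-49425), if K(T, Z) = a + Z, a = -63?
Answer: -1376326801/3904575 ≈ -352.49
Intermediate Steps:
K(T, Z) = -63 + Z
-27791/K(-24, 142) + 34894/(-49425) = -27791/(-63 + 142) + 34894/(-49425) = -27791/79 + 34894*(-1/49425) = -27791*1/79 - 34894/49425 = -27791/79 - 34894/49425 = -1376326801/3904575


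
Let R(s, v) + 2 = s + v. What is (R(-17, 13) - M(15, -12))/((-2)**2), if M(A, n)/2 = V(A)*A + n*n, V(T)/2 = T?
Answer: -597/2 ≈ -298.50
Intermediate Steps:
V(T) = 2*T
R(s, v) = -2 + s + v (R(s, v) = -2 + (s + v) = -2 + s + v)
M(A, n) = 2*n**2 + 4*A**2 (M(A, n) = 2*((2*A)*A + n*n) = 2*(2*A**2 + n**2) = 2*(n**2 + 2*A**2) = 2*n**2 + 4*A**2)
(R(-17, 13) - M(15, -12))/((-2)**2) = ((-2 - 17 + 13) - (2*(-12)**2 + 4*15**2))/((-2)**2) = (-6 - (2*144 + 4*225))/4 = (-6 - (288 + 900))*(1/4) = (-6 - 1*1188)*(1/4) = (-6 - 1188)*(1/4) = -1194*1/4 = -597/2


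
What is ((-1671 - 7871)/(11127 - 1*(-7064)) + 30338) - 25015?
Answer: 96821151/18191 ≈ 5322.5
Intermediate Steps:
((-1671 - 7871)/(11127 - 1*(-7064)) + 30338) - 25015 = (-9542/(11127 + 7064) + 30338) - 25015 = (-9542/18191 + 30338) - 25015 = 551869016/18191 - 25015 = 96821151/18191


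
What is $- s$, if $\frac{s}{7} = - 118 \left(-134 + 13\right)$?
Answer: $-99946$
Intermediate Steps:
$s = 99946$ ($s = 7 \left(- 118 \left(-134 + 13\right)\right) = 7 \left(\left(-118\right) \left(-121\right)\right) = 7 \cdot 14278 = 99946$)
$- s = \left(-1\right) 99946 = -99946$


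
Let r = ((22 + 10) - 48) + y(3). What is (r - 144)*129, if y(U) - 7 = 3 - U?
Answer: -19737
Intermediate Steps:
y(U) = 10 - U (y(U) = 7 + (3 - U) = 10 - U)
r = -9 (r = ((22 + 10) - 48) + (10 - 1*3) = (32 - 48) + (10 - 3) = -16 + 7 = -9)
(r - 144)*129 = (-9 - 144)*129 = -153*129 = -19737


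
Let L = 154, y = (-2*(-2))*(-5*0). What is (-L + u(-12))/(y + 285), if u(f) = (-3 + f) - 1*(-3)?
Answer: -166/285 ≈ -0.58246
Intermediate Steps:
u(f) = f (u(f) = (-3 + f) + 3 = f)
y = 0 (y = 4*0 = 0)
(-L + u(-12))/(y + 285) = (-1*154 - 12)/(0 + 285) = (-154 - 12)/285 = -166*1/285 = -166/285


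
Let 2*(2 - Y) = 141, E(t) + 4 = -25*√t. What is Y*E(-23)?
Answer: 274 + 3425*I*√23/2 ≈ 274.0 + 8212.9*I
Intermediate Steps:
E(t) = -4 - 25*√t
Y = -137/2 (Y = 2 - ½*141 = 2 - 141/2 = -137/2 ≈ -68.500)
Y*E(-23) = -137*(-4 - 25*I*√23)/2 = 274 + 3425*I*√23/2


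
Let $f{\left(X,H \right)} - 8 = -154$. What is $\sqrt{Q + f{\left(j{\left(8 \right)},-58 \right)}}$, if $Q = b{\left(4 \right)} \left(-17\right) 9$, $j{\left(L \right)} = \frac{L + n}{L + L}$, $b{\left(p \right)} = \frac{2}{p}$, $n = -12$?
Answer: $\frac{i \sqrt{890}}{2} \approx 14.916 i$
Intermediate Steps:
$j{\left(L \right)} = \frac{-12 + L}{2 L}$ ($j{\left(L \right)} = \frac{L - 12}{L + L} = \frac{-12 + L}{2 L}$)
$f{\left(X,H \right)} = -146$ ($f{\left(X,H \right)} = 8 - 154 = -146$)
$Q = - \frac{153}{2}$ ($Q = \frac{2}{4} \left(-17\right) 9 = 2 \cdot \frac{1}{4} \left(-17\right) 9 = \frac{1}{2} \left(-17\right) 9 = \left(- \frac{17}{2}\right) 9 = - \frac{153}{2} \approx -76.5$)
$\sqrt{Q + f{\left(j{\left(8 \right)},-58 \right)}} = \sqrt{- \frac{153}{2} - 146} = \sqrt{- \frac{445}{2}} = \frac{i \sqrt{890}}{2}$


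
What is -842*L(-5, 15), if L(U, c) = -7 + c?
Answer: -6736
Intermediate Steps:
-842*L(-5, 15) = -842*(-7 + 15) = -842*8 = -6736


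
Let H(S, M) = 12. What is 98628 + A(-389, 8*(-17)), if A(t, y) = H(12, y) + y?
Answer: 98504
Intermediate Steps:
A(t, y) = 12 + y
98628 + A(-389, 8*(-17)) = 98628 + (12 + 8*(-17)) = 98628 + (12 - 136) = 98628 - 124 = 98504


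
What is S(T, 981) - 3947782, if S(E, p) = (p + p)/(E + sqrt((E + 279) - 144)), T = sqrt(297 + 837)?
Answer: -3947782 + 1962/(sqrt(135 + 9*sqrt(14)) + 9*sqrt(14)) ≈ -3.9477e+6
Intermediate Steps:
T = 9*sqrt(14) (T = sqrt(1134) = 9*sqrt(14) ≈ 33.675)
S(E, p) = 2*p/(E + sqrt(135 + E)) (S(E, p) = (2*p)/(E + sqrt((279 + E) - 144)) = (2*p)/(E + sqrt(135 + E)) = 2*p/(E + sqrt(135 + E)))
S(T, 981) - 3947782 = 2*981/(9*sqrt(14) + sqrt(135 + 9*sqrt(14))) - 3947782 = 2*981/(sqrt(135 + 9*sqrt(14)) + 9*sqrt(14)) - 3947782 = 1962/(sqrt(135 + 9*sqrt(14)) + 9*sqrt(14)) - 3947782 = -3947782 + 1962/(sqrt(135 + 9*sqrt(14)) + 9*sqrt(14))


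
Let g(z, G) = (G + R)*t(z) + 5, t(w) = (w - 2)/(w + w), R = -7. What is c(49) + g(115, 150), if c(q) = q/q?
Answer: 17539/230 ≈ 76.256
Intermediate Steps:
c(q) = 1
t(w) = (-2 + w)/(2*w) (t(w) = (-2 + w)/((2*w)) = (-2 + w)*(1/(2*w)) = (-2 + w)/(2*w))
g(z, G) = 5 + (-7 + G)*(-2 + z)/(2*z) (g(z, G) = (G - 7)*((-2 + z)/(2*z)) + 5 = (-7 + G)*((-2 + z)/(2*z)) + 5 = (-7 + G)*(-2 + z)/(2*z) + 5 = 5 + (-7 + G)*(-2 + z)/(2*z))
c(49) + g(115, 150) = 1 + (½)*(14 + 3*115 + 150*(-2 + 115))/115 = 1 + (½)*(1/115)*(14 + 345 + 150*113) = 1 + (½)*(1/115)*(14 + 345 + 16950) = 1 + (½)*(1/115)*17309 = 1 + 17309/230 = 17539/230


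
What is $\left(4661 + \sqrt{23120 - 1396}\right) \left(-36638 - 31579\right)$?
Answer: $-317959437 - 136434 \sqrt{5431} \approx -3.2801 \cdot 10^{8}$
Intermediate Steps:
$\left(4661 + \sqrt{23120 - 1396}\right) \left(-36638 - 31579\right) = \left(4661 + \sqrt{21724}\right) \left(-68217\right) = \left(4661 + 2 \sqrt{5431}\right) \left(-68217\right) = -317959437 - 136434 \sqrt{5431}$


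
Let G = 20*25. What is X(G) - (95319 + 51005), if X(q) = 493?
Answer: -145831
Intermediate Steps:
G = 500
X(G) - (95319 + 51005) = 493 - (95319 + 51005) = 493 - 1*146324 = 493 - 146324 = -145831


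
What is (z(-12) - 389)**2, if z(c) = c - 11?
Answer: 169744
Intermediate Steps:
z(c) = -11 + c
(z(-12) - 389)**2 = ((-11 - 12) - 389)**2 = (-23 - 389)**2 = (-412)**2 = 169744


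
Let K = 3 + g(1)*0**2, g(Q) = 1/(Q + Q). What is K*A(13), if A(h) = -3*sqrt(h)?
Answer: -9*sqrt(13) ≈ -32.450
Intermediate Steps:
g(Q) = 1/(2*Q)
K = 3 (K = 3 + ((1/2)/1)*0**2 = 3 + ((1/2)*1)*0 = 3 + (1/2)*0 = 3 + 0 = 3)
K*A(13) = 3*(-3*sqrt(13)) = -9*sqrt(13)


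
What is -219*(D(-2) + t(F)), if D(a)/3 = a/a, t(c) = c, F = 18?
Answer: -4599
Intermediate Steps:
D(a) = 3 (D(a) = 3*(a/a) = 3*1 = 3)
-219*(D(-2) + t(F)) = -219*(3 + 18) = -219*21 = -4599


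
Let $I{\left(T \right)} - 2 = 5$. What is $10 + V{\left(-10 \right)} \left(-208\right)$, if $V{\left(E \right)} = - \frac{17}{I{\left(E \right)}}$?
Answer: $\frac{3606}{7} \approx 515.14$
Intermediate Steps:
$I{\left(T \right)} = 7$ ($I{\left(T \right)} = 2 + 5 = 7$)
$V{\left(E \right)} = - \frac{17}{7}$
$10 + V{\left(-10 \right)} \left(-208\right) = 10 - - \frac{3536}{7} = 10 + \frac{3536}{7} = \frac{3606}{7}$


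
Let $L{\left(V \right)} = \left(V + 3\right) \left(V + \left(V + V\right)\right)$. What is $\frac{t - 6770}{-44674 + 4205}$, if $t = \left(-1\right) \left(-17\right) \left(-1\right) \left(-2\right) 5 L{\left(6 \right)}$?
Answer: $- \frac{20770}{40469} \approx -0.51323$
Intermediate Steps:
$L{\left(V \right)} = 3 V \left(3 + V\right)$ ($L{\left(V \right)} = \left(3 + V\right) \left(V + 2 V\right) = \left(3 + V\right) 3 V = 3 V \left(3 + V\right)$)
$t = 27540$ ($t = \left(-1\right) \left(-17\right) \left(-1\right) \left(-2\right) 5 \cdot 3 \cdot 6 \left(3 + 6\right) = 17 \cdot 2 \cdot 5 \cdot 3 \cdot 6 \cdot 9 = 17 \cdot 10 \cdot 162 = 170 \cdot 162 = 27540$)
$\frac{t - 6770}{-44674 + 4205} = \frac{27540 - 6770}{-44674 + 4205} = \frac{20770}{-40469} = 20770 \left(- \frac{1}{40469}\right) = - \frac{20770}{40469}$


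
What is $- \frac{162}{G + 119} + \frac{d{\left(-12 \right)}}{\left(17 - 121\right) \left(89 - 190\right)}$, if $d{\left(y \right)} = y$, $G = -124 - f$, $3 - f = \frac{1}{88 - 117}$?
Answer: $\frac{12336249}{611858} \approx 20.162$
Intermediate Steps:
$f = \frac{88}{29}$ ($f = 3 - \frac{1}{88 - 117} = 3 - \frac{1}{-29} = 3 - - \frac{1}{29} = 3 + \frac{1}{29} = \frac{88}{29} \approx 3.0345$)
$G = - \frac{3684}{29}$ ($G = -124 - \frac{88}{29} = - \frac{3684}{29} \approx -127.03$)
$- \frac{162}{G + 119} + \frac{d{\left(-12 \right)}}{\left(17 - 121\right) \left(89 - 190\right)} = - \frac{162}{- \frac{3684}{29} + 119} - \frac{12}{\left(17 - 121\right) \left(89 - 190\right)} = - \frac{162}{- \frac{233}{29}} - \frac{12}{\left(-104\right) \left(-101\right)} = \left(-162\right) \left(- \frac{29}{233}\right) - \frac{12}{10504} = \frac{4698}{233} - \frac{3}{2626} = \frac{12336249}{611858}$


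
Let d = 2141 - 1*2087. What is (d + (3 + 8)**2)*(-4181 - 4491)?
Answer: -1517600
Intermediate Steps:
d = 54 (d = 2141 - 2087 = 54)
(d + (3 + 8)**2)*(-4181 - 4491) = (54 + (3 + 8)**2)*(-4181 - 4491) = (54 + 11**2)*(-8672) = (54 + 121)*(-8672) = 175*(-8672) = -1517600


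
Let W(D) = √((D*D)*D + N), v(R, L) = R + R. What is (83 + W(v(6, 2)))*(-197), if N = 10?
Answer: -16351 - 197*√1738 ≈ -24564.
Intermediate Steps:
v(R, L) = 2*R
W(D) = √(10 + D³) (W(D) = √((D*D)*D + 10) = √(D²*D + 10) = √(D³ + 10) = √(10 + D³))
(83 + W(v(6, 2)))*(-197) = (83 + √(10 + (2*6)³))*(-197) = (83 + √(10 + 12³))*(-197) = (83 + √(10 + 1728))*(-197) = (83 + √1738)*(-197) = -16351 - 197*√1738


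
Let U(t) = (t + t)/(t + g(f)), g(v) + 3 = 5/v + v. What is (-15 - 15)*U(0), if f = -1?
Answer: 0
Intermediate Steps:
g(v) = -3 + v + 5/v (g(v) = -3 + (5/v + v) = -3 + (v + 5/v) = -3 + v + 5/v)
U(t) = 2*t/(-9 + t) (U(t) = (t + t)/(t + (-3 - 1 + 5/(-1))) = (2*t)/(t + (-3 - 1 + 5*(-1))) = (2*t)/(t + (-3 - 1 - 5)) = (2*t)/(t - 9) = (2*t)/(-9 + t) = 2*t/(-9 + t))
(-15 - 15)*U(0) = (-15 - 15)*(2*0/(-9 + 0)) = -60*0/(-9) = -60*0*(-1)/9 = -30*0 = 0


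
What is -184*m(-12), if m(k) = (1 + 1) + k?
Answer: 1840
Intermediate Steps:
m(k) = 2 + k
-184*m(-12) = -184*(2 - 12) = -184*(-10) = 1840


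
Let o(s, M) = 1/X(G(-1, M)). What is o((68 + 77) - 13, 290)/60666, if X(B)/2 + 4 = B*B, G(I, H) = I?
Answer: -1/363996 ≈ -2.7473e-6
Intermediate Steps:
X(B) = -8 + 2*B² (X(B) = -8 + 2*(B*B) = -8 + 2*B²)
o(s, M) = -⅙ (o(s, M) = 1/(-8 + 2*(-1)²) = 1/(-8 + 2*1) = 1/(-8 + 2) = 1/(-6) = -⅙)
o((68 + 77) - 13, 290)/60666 = -⅙/60666 = -⅙*1/60666 = -1/363996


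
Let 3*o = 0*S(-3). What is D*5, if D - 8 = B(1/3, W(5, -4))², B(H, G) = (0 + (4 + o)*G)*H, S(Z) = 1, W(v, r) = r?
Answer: 1640/9 ≈ 182.22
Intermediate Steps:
o = 0 (o = (0*1)/3 = (⅓)*0 = 0)
B(H, G) = 4*G*H (B(H, G) = (0 + (4 + 0)*G)*H = (0 + 4*G)*H = (4*G)*H = 4*G*H)
D = 328/9 (D = 8 + (4*(-4)/3)² = 8 + (4*(-4)*(⅓))² = 8 + (-16/3)² = 8 + 256/9 = 328/9 ≈ 36.444)
D*5 = (328/9)*5 = 1640/9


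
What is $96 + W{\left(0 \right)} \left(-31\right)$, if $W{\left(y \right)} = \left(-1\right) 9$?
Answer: $375$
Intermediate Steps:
$W{\left(y \right)} = -9$
$96 + W{\left(0 \right)} \left(-31\right) = 96 - -279 = 96 + 279 = 375$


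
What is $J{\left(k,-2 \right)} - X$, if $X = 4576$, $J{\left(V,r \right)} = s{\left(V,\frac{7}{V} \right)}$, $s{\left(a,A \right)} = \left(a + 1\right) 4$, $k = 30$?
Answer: $-4452$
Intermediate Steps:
$s{\left(a,A \right)} = 4 + 4 a$ ($s{\left(a,A \right)} = \left(1 + a\right) 4 = 4 + 4 a$)
$J{\left(V,r \right)} = 4 + 4 V$
$J{\left(k,-2 \right)} - X = \left(4 + 4 \cdot 30\right) - 4576 = \left(4 + 120\right) - 4576 = 124 - 4576 = -4452$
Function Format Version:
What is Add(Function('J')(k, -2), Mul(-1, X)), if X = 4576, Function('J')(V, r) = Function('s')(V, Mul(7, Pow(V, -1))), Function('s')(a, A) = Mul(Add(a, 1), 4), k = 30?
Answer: -4452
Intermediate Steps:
Function('s')(a, A) = Add(4, Mul(4, a)) (Function('s')(a, A) = Mul(Add(1, a), 4) = Add(4, Mul(4, a)))
Function('J')(V, r) = Add(4, Mul(4, V))
Add(Function('J')(k, -2), Mul(-1, X)) = Add(Add(4, Mul(4, 30)), Mul(-1, 4576)) = Add(Add(4, 120), -4576) = Add(124, -4576) = -4452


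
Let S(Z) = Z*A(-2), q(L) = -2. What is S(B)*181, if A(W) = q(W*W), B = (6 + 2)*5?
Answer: -14480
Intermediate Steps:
B = 40 (B = 8*5 = 40)
A(W) = -2
S(Z) = -2*Z (S(Z) = Z*(-2) = -2*Z)
S(B)*181 = -2*40*181 = -80*181 = -14480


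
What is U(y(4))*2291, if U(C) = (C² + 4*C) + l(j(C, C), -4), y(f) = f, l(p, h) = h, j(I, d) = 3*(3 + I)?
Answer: 64148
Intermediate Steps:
j(I, d) = 9 + 3*I
U(C) = -4 + C² + 4*C (U(C) = (C² + 4*C) - 4 = -4 + C² + 4*C)
U(y(4))*2291 = (-4 + 4² + 4*4)*2291 = (-4 + 16 + 16)*2291 = 28*2291 = 64148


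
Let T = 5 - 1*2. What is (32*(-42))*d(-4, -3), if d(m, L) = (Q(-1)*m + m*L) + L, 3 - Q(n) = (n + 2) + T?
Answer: -17472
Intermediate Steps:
T = 3 (T = 5 - 2 = 3)
Q(n) = -2 - n (Q(n) = 3 - ((n + 2) + 3) = 3 - ((2 + n) + 3) = 3 - (5 + n) = 3 + (-5 - n) = -2 - n)
d(m, L) = L - m + L*m (d(m, L) = ((-2 - 1*(-1))*m + m*L) + L = ((-2 + 1)*m + L*m) + L = (-m + L*m) + L = L - m + L*m)
(32*(-42))*d(-4, -3) = (32*(-42))*(-3 - 1*(-4) - 3*(-4)) = -1344*(-3 + 4 + 12) = -1344*13 = -17472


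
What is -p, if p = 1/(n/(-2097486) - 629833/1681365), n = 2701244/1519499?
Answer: 893120877856509435/334560475919176537 ≈ 2.6695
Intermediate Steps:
n = 2701244/1519499 (n = 2701244*(1/1519499) = 2701244/1519499 ≈ 1.7777)
p = -893120877856509435/334560475919176537 (p = 1/((2701244/1519499)/(-2097486) - 629833/1681365) = 1/((2701244/1519499)*(-1/2097486) - 629833*1/1681365) = 1/(-1350622/1593563939757 - 629833/1681365) = 1/(-334560475919176537/893120877856509435) = -893120877856509435/334560475919176537 ≈ -2.6695)
-p = -1*(-893120877856509435/334560475919176537) = 893120877856509435/334560475919176537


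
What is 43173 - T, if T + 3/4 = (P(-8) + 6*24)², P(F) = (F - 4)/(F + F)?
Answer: 355539/16 ≈ 22221.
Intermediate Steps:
P(F) = (-4 + F)/(2*F) (P(F) = (-4 + F)/((2*F)) = (-4 + F)*(1/(2*F)) = (-4 + F)/(2*F))
T = 335229/16 (T = -¾ + ((½)*(-4 - 8)/(-8) + 6*24)² = -¾ + ((½)*(-⅛)*(-12) + 144)² = -¾ + (¾ + 144)² = -¾ + (579/4)² = -¾ + 335241/16 = 335229/16 ≈ 20952.)
43173 - T = 43173 - 1*335229/16 = 43173 - 335229/16 = 355539/16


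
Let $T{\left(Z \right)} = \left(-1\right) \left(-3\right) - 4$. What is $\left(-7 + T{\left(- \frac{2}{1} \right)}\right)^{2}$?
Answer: $64$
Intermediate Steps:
$T{\left(Z \right)} = -1$ ($T{\left(Z \right)} = 3 - 4 = -1$)
$\left(-7 + T{\left(- \frac{2}{1} \right)}\right)^{2} = \left(-7 - 1\right)^{2} = \left(-8\right)^{2} = 64$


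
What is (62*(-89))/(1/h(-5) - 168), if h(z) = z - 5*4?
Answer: 137950/4201 ≈ 32.837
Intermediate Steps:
h(z) = -20 + z (h(z) = z - 20 = -20 + z)
(62*(-89))/(1/h(-5) - 168) = (62*(-89))/(1/(-20 - 5) - 168) = -5518/(1/(-25) - 168) = -5518/(-1/25 - 168) = -5518/(-4201/25) = -5518*(-25/4201) = 137950/4201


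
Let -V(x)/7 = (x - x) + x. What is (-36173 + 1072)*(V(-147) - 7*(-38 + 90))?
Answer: -23342165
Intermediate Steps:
V(x) = -7*x (V(x) = -7*((x - x) + x) = -7*(0 + x) = -7*x)
(-36173 + 1072)*(V(-147) - 7*(-38 + 90)) = (-36173 + 1072)*(-7*(-147) - 7*(-38 + 90)) = -35101*(1029 - 7*52) = -35101*(1029 - 364) = -35101*665 = -23342165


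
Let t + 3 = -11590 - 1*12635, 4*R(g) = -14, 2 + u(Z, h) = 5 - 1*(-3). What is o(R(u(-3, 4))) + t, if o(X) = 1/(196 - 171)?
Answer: -605699/25 ≈ -24228.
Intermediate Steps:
u(Z, h) = 6 (u(Z, h) = -2 + (5 - 1*(-3)) = -2 + (5 + 3) = -2 + 8 = 6)
R(g) = -7/2 (R(g) = (¼)*(-14) = -7/2)
o(X) = 1/25
t = -24228 (t = -3 + (-11590 - 1*12635) = -3 + (-11590 - 12635) = -3 - 24225 = -24228)
o(R(u(-3, 4))) + t = 1/25 - 24228 = -605699/25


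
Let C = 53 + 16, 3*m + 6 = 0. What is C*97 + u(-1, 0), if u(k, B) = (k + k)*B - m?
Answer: 6695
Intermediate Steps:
m = -2 (m = -2 + (⅓)*0 = -2 + 0 = -2)
C = 69
u(k, B) = 2 + 2*B*k (u(k, B) = (k + k)*B - 1*(-2) = (2*k)*B + 2 = 2*B*k + 2 = 2 + 2*B*k)
C*97 + u(-1, 0) = 69*97 + (2 + 2*0*(-1)) = 6693 + (2 + 0) = 6693 + 2 = 6695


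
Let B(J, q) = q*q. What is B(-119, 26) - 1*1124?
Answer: -448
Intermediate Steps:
B(J, q) = q²
B(-119, 26) - 1*1124 = 26² - 1*1124 = 676 - 1124 = -448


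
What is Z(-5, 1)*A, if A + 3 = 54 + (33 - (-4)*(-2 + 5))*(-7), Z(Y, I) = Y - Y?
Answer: 0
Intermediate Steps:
Z(Y, I) = 0
A = -264 (A = -3 + (54 + (33 - (-4)*(-2 + 5))*(-7)) = -3 + (54 + (33 - (-4)*3)*(-7)) = -3 + (54 + (33 - 1*(-12))*(-7)) = -3 + (54 + (33 + 12)*(-7)) = -3 + (54 + 45*(-7)) = -3 + (54 - 315) = -3 - 261 = -264)
Z(-5, 1)*A = 0*(-264) = 0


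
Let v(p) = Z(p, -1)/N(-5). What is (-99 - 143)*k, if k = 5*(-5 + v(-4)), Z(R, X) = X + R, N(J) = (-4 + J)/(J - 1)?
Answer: 30250/3 ≈ 10083.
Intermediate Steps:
N(J) = (-4 + J)/(-1 + J)
Z(R, X) = R + X
v(p) = -⅔ + 2*p/3 (v(p) = (p - 1)/(((-4 - 5)/(-1 - 5))) = (-1 + p)/((-9/(-6))) = (-1 + p)/((-⅙*(-9))) = (-1 + p)/(3/2) = (-1 + p)*(⅔) = -⅔ + 2*p/3)
k = -125/3 (k = 5*(-5 + (-⅔ + (⅔)*(-4))) = 5*(-5 + (-⅔ - 8/3)) = 5*(-5 - 10/3) = 5*(-25/3) = -125/3 ≈ -41.667)
(-99 - 143)*k = (-99 - 143)*(-125/3) = -242*(-125/3) = 30250/3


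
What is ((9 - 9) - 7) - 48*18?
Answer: -871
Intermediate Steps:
((9 - 9) - 7) - 48*18 = (0 - 7) - 864 = -7 - 864 = -871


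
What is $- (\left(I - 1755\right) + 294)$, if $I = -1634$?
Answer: $3095$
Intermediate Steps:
$- (\left(I - 1755\right) + 294) = - (\left(-1634 - 1755\right) + 294) = - (-3389 + 294) = \left(-1\right) \left(-3095\right) = 3095$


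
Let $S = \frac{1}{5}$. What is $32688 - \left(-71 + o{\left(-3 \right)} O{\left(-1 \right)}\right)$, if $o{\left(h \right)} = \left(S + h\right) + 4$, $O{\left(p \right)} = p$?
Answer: $\frac{163801}{5} \approx 32760.0$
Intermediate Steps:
$S = \frac{1}{5} \approx 0.2$
$o{\left(h \right)} = \frac{21}{5} + h$ ($o{\left(h \right)} = \left(\frac{1}{5} + h\right) + 4 = \frac{21}{5} + h$)
$32688 - \left(-71 + o{\left(-3 \right)} O{\left(-1 \right)}\right) = 32688 - \left(-71 + \left(\frac{21}{5} - 3\right) \left(-1\right)\right) = 32688 - \left(-71 + \frac{6}{5} \left(-1\right)\right) = 32688 - \left(-71 - \frac{6}{5}\right) = 32688 - - \frac{361}{5} = 32688 + \frac{361}{5} = \frac{163801}{5}$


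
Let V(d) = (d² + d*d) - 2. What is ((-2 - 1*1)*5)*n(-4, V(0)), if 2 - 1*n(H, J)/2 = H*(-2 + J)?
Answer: 420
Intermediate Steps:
V(d) = -2 + 2*d² (V(d) = (d² + d²) - 2 = 2*d² - 2 = -2 + 2*d²)
n(H, J) = 4 - 2*H*(-2 + J)
((-2 - 1*1)*5)*n(-4, V(0)) = ((-2 - 1*1)*5)*(4 + 4*(-4) - 2*(-4)*(-2 + 2*0²)) = ((-2 - 1)*5)*(4 - 16 - 2*(-4)*(-2 + 2*0)) = (-3*5)*(4 - 16 - 2*(-4)*(-2 + 0)) = -15*(4 - 16 - 2*(-4)*(-2)) = -15*(4 - 16 - 16) = -15*(-28) = 420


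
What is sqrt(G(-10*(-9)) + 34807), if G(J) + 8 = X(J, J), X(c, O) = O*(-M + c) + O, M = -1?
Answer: sqrt(43079) ≈ 207.55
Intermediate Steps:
X(c, O) = O + O*(1 + c) (X(c, O) = O*(-1*(-1) + c) + O = O*(1 + c) + O = O + O*(1 + c))
G(J) = -8 + J*(2 + J)
sqrt(G(-10*(-9)) + 34807) = sqrt((-8 + (-10*(-9))*(2 - 10*(-9))) + 34807) = sqrt((-8 + 90*(2 + 90)) + 34807) = sqrt((-8 + 90*92) + 34807) = sqrt((-8 + 8280) + 34807) = sqrt(8272 + 34807) = sqrt(43079)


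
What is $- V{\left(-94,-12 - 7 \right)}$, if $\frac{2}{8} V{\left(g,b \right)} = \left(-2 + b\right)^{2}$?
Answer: $-1764$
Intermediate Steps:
$V{\left(g,b \right)} = 4 \left(-2 + b\right)^{2}$
$- V{\left(-94,-12 - 7 \right)} = - 4 \left(-2 - 19\right)^{2} = - 4 \left(-21\right)^{2} = - 4 \cdot 441 = \left(-1\right) 1764 = -1764$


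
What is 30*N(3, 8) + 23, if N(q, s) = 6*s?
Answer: 1463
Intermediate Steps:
30*N(3, 8) + 23 = 30*(6*8) + 23 = 30*48 + 23 = 1440 + 23 = 1463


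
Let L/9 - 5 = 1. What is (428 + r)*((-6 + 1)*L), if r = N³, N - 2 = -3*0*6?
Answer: -117720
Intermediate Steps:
L = 54 (L = 45 + 9*1 = 45 + 9 = 54)
N = 2 (N = 2 - 3*0*6 = 2 + 0*6 = 2 + 0 = 2)
r = 8 (r = 2³ = 8)
(428 + r)*((-6 + 1)*L) = (428 + 8)*((-6 + 1)*54) = 436*(-5*54) = 436*(-270) = -117720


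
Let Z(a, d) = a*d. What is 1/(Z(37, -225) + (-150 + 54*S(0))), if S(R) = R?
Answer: -1/8475 ≈ -0.00011799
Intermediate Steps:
1/(Z(37, -225) + (-150 + 54*S(0))) = 1/(37*(-225) + (-150 + 54*0)) = 1/(-8325 + (-150 + 0)) = 1/(-8325 - 150) = 1/(-8475) = -1/8475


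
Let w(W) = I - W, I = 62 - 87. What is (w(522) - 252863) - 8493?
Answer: -261903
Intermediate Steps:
I = -25
w(W) = -25 - W
(w(522) - 252863) - 8493 = ((-25 - 1*522) - 252863) - 8493 = ((-25 - 522) - 252863) - 8493 = (-547 - 252863) - 8493 = -253410 - 8493 = -261903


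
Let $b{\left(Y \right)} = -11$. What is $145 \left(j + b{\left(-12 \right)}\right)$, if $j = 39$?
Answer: $4060$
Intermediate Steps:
$145 \left(j + b{\left(-12 \right)}\right) = 145 \left(39 - 11\right) = 145 \cdot 28 = 4060$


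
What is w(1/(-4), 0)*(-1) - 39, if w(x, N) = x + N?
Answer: -155/4 ≈ -38.750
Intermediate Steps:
w(x, N) = N + x
w(1/(-4), 0)*(-1) - 39 = (0 + 1/(-4))*(-1) - 39 = (0 - ¼)*(-1) - 39 = -¼*(-1) - 39 = ¼ - 39 = -155/4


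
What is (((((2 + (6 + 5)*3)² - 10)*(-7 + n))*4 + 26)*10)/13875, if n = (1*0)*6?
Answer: -67988/2775 ≈ -24.500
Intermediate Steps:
n = 0 (n = 0*6 = 0)
(((((2 + (6 + 5)*3)² - 10)*(-7 + n))*4 + 26)*10)/13875 = (((((2 + (6 + 5)*3)² - 10)*(-7 + 0))*4 + 26)*10)/13875 = (((((2 + 11*3)² - 10)*(-7))*4 + 26)*10)*(1/13875) = (((((2 + 33)² - 10)*(-7))*4 + 26)*10)*(1/13875) = ((((35² - 10)*(-7))*4 + 26)*10)*(1/13875) = ((((1225 - 10)*(-7))*4 + 26)*10)*(1/13875) = (((1215*(-7))*4 + 26)*10)*(1/13875) = ((-8505*4 + 26)*10)*(1/13875) = ((-34020 + 26)*10)*(1/13875) = -33994*10*(1/13875) = -339940*1/13875 = -67988/2775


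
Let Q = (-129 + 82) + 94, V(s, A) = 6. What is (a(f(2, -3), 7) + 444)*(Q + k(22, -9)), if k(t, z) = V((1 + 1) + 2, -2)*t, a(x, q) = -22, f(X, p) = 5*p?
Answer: 75538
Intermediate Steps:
Q = 47 (Q = -47 + 94 = 47)
k(t, z) = 6*t
(a(f(2, -3), 7) + 444)*(Q + k(22, -9)) = (-22 + 444)*(47 + 6*22) = 422*(47 + 132) = 422*179 = 75538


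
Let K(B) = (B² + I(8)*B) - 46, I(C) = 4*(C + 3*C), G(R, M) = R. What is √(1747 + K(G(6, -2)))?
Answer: √2505 ≈ 50.050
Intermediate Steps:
I(C) = 16*C (I(C) = 4*(4*C) = 16*C)
K(B) = -46 + B² + 128*B (K(B) = (B² + (16*8)*B) - 46 = (B² + 128*B) - 46 = -46 + B² + 128*B)
√(1747 + K(G(6, -2))) = √(1747 + (-46 + 6² + 128*6)) = √(1747 + (-46 + 36 + 768)) = √(1747 + 758) = √2505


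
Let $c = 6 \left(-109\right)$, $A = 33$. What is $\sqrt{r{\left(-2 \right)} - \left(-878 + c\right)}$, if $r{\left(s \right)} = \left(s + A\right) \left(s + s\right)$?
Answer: $8 \sqrt{22} \approx 37.523$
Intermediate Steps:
$c = -654$
$r{\left(s \right)} = 2 s \left(33 + s\right)$ ($r{\left(s \right)} = \left(s + 33\right) \left(s + s\right) = \left(33 + s\right) 2 s = 2 s \left(33 + s\right)$)
$\sqrt{r{\left(-2 \right)} - \left(-878 + c\right)} = \sqrt{2 \left(-2\right) \left(33 - 2\right) + \left(878 - -654\right)} = \sqrt{2 \left(-2\right) 31 + \left(878 + 654\right)} = \sqrt{-124 + 1532} = \sqrt{1408} = 8 \sqrt{22}$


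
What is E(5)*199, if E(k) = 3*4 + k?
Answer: 3383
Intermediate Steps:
E(k) = 12 + k
E(5)*199 = (12 + 5)*199 = 17*199 = 3383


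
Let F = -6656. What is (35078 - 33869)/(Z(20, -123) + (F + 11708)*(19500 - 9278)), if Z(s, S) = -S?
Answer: 403/17213889 ≈ 2.3411e-5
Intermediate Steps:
(35078 - 33869)/(Z(20, -123) + (F + 11708)*(19500 - 9278)) = (35078 - 33869)/(-1*(-123) + (-6656 + 11708)*(19500 - 9278)) = 1209/(123 + 5052*10222) = 1209/(123 + 51641544) = 1209/51641667 = 1209*(1/51641667) = 403/17213889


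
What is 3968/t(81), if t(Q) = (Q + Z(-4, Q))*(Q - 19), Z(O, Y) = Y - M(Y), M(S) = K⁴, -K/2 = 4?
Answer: -32/1967 ≈ -0.016268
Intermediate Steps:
K = -8 (K = -2*4 = -8)
M(S) = 4096 (M(S) = (-8)⁴ = 4096)
Z(O, Y) = -4096 + Y (Z(O, Y) = Y - 1*4096 = Y - 4096 = -4096 + Y)
t(Q) = (-4096 + 2*Q)*(-19 + Q) (t(Q) = (Q + (-4096 + Q))*(Q - 19) = (-4096 + 2*Q)*(-19 + Q))
3968/t(81) = 3968/(77824 - 4134*81 + 2*81²) = 3968/(77824 - 334854 + 2*6561) = 3968/(77824 - 334854 + 13122) = 3968/(-243908) = 3968*(-1/243908) = -32/1967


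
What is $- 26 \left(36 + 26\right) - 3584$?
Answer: $-5196$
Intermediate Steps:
$- 26 \left(36 + 26\right) - 3584 = \left(-26\right) 62 - 3584 = -1612 - 3584 = -5196$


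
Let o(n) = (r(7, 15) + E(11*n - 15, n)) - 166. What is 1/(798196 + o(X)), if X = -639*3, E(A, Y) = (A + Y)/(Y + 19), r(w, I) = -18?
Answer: 1898/1514649795 ≈ 1.2531e-6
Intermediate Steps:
E(A, Y) = (A + Y)/(19 + Y)
X = -1917
o(n) = -184 + (-15 + 12*n)/(19 + n) (o(n) = (-18 + ((11*n - 15) + n)/(19 + n)) - 166 = (-18 + ((-15 + 11*n) + n)/(19 + n)) - 166 = (-18 + (-15 + 12*n)/(19 + n)) - 166 = -184 + (-15 + 12*n)/(19 + n))
1/(798196 + o(X)) = 1/(798196 + (-3511 - 172*(-1917))/(19 - 1917)) = 1/(798196 + (-3511 + 329724)/(-1898)) = 1/(798196 - 1/1898*326213) = 1/(798196 - 326213/1898) = 1/(1514649795/1898) = 1898/1514649795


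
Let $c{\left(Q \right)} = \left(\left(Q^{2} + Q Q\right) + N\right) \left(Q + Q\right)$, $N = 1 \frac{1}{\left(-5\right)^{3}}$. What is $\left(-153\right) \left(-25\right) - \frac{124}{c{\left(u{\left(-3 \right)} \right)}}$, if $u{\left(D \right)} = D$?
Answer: $\frac{25815025}{6747} \approx 3826.1$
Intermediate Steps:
$N = - \frac{1}{125}$ ($N = 1 \frac{1}{-125} = 1 \left(- \frac{1}{125}\right) = - \frac{1}{125} \approx -0.008$)
$c{\left(Q \right)} = 2 Q \left(- \frac{1}{125} + 2 Q^{2}\right)$ ($c{\left(Q \right)} = \left(\left(Q^{2} + Q Q\right) - \frac{1}{125}\right) \left(Q + Q\right) = \left(\left(Q^{2} + Q^{2}\right) - \frac{1}{125}\right) 2 Q = \left(2 Q^{2} - \frac{1}{125}\right) 2 Q = \left(- \frac{1}{125} + 2 Q^{2}\right) 2 Q = 2 Q \left(- \frac{1}{125} + 2 Q^{2}\right)$)
$\left(-153\right) \left(-25\right) - \frac{124}{c{\left(u{\left(-3 \right)} \right)}} = \left(-153\right) \left(-25\right) - \frac{124}{4 \left(-3\right)^{3} - - \frac{6}{125}} = 3825 - \frac{124}{4 \left(-27\right) + \frac{6}{125}} = 3825 - \frac{124}{-108 + \frac{6}{125}} = 3825 - \frac{124}{- \frac{13494}{125}} = 3825 - - \frac{7750}{6747} = 3825 + \frac{7750}{6747} = \frac{25815025}{6747}$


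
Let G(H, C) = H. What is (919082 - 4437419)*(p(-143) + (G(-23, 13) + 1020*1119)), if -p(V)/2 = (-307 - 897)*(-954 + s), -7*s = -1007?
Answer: 2847977696379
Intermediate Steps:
s = 1007/7 (s = -⅐*(-1007) = 1007/7 ≈ 143.86)
p(V) = -1950824 (p(V) = -2*(-307 - 897)*(-954 + 1007/7) = -(-2408)*(-5671)/7 = -2*975412 = -1950824)
(919082 - 4437419)*(p(-143) + (G(-23, 13) + 1020*1119)) = (919082 - 4437419)*(-1950824 + (-23 + 1020*1119)) = -3518337*(-1950824 + (-23 + 1141380)) = -3518337*(-1950824 + 1141357) = -3518337*(-809467) = 2847977696379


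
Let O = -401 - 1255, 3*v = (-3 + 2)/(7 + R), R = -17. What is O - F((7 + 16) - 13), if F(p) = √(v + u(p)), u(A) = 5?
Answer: -1656 - √4530/30 ≈ -1658.2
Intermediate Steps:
v = 1/30 (v = ((-3 + 2)/(7 - 17))/3 = (-1/(-10))/3 = (-1*(-⅒))/3 = (⅓)*(⅒) = 1/30 ≈ 0.033333)
O = -1656
F(p) = √4530/30 (F(p) = √(1/30 + 5) = √(151/30) = √4530/30)
O - F((7 + 16) - 13) = -1656 - √4530/30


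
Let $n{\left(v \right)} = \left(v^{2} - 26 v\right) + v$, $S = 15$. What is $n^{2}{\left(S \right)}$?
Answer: $22500$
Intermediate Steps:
$n{\left(v \right)} = v^{2} - 25 v$
$n^{2}{\left(S \right)} = \left(15 \left(-25 + 15\right)\right)^{2} = \left(15 \left(-10\right)\right)^{2} = \left(-150\right)^{2} = 22500$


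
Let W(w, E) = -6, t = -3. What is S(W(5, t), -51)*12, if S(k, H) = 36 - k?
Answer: 504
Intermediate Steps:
S(W(5, t), -51)*12 = (36 - 1*(-6))*12 = (36 + 6)*12 = 42*12 = 504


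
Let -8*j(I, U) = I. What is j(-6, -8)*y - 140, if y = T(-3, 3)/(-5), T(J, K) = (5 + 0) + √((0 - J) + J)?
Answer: -563/4 ≈ -140.75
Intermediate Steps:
j(I, U) = -I/8
T(J, K) = 5 (T(J, K) = 5 + √(-J + J) = 5 + √0 = 5 + 0 = 5)
y = -1 (y = 5/(-5) = 5*(-⅕) = -1)
j(-6, -8)*y - 140 = -⅛*(-6)*(-1) - 140 = (¾)*(-1) - 140 = -¾ - 140 = -563/4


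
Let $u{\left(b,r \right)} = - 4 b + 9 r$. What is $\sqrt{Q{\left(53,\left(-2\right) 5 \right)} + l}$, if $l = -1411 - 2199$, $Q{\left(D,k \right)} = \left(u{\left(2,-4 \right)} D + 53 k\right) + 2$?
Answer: $i \sqrt{6470} \approx 80.436 i$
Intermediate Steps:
$Q{\left(D,k \right)} = 2 - 44 D + 53 k$ ($Q{\left(D,k \right)} = \left(\left(\left(-4\right) 2 + 9 \left(-4\right)\right) D + 53 k\right) + 2 = \left(\left(-8 - 36\right) D + 53 k\right) + 2 = \left(- 44 D + 53 k\right) + 2 = 2 - 44 D + 53 k$)
$l = -3610$
$\sqrt{Q{\left(53,\left(-2\right) 5 \right)} + l} = \sqrt{\left(2 - 2332 + 53 \left(\left(-2\right) 5\right)\right) - 3610} = \sqrt{\left(2 - 2332 + 53 \left(-10\right)\right) - 3610} = \sqrt{\left(2 - 2332 - 530\right) - 3610} = \sqrt{-2860 - 3610} = \sqrt{-6470} = i \sqrt{6470}$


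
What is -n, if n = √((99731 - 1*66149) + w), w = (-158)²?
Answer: -√58546 ≈ -241.96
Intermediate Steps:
w = 24964
n = √58546 (n = √((99731 - 1*66149) + 24964) = √((99731 - 66149) + 24964) = √(33582 + 24964) = √58546 ≈ 241.96)
-n = -√58546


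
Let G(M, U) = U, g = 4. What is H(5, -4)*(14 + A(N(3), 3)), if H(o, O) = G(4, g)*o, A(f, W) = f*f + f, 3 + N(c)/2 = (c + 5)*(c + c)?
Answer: 164080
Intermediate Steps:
N(c) = -6 + 4*c*(5 + c) (N(c) = -6 + 2*((c + 5)*(c + c)) = -6 + 2*((5 + c)*(2*c)) = -6 + 2*(2*c*(5 + c)) = -6 + 4*c*(5 + c))
A(f, W) = f + f² (A(f, W) = f² + f = f + f²)
H(o, O) = 4*o
H(5, -4)*(14 + A(N(3), 3)) = (4*5)*(14 + (-6 + 4*3² + 20*3)*(1 + (-6 + 4*3² + 20*3))) = 20*(14 + (-6 + 4*9 + 60)*(1 + (-6 + 4*9 + 60))) = 20*(14 + (-6 + 36 + 60)*(1 + (-6 + 36 + 60))) = 20*(14 + 90*(1 + 90)) = 20*(14 + 90*91) = 20*(14 + 8190) = 20*8204 = 164080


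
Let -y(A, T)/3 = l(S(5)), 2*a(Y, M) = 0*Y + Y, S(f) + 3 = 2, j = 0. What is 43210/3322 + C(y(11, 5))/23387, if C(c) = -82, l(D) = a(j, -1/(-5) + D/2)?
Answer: 505139933/38845807 ≈ 13.004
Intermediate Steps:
S(f) = -1 (S(f) = -3 + 2 = -1)
a(Y, M) = Y/2 (a(Y, M) = (0*Y + Y)/2 = (0 + Y)/2 = Y/2)
l(D) = 0 (l(D) = (½)*0 = 0)
y(A, T) = 0 (y(A, T) = -3*0 = 0)
43210/3322 + C(y(11, 5))/23387 = 43210/3322 - 82/23387 = 43210*(1/3322) - 82*1/23387 = 21605/1661 - 82/23387 = 505139933/38845807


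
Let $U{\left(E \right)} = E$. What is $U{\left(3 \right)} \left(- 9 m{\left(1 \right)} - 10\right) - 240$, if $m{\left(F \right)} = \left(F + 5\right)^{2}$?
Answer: $-1242$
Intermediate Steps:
$m{\left(F \right)} = \left(5 + F\right)^{2}$
$U{\left(3 \right)} \left(- 9 m{\left(1 \right)} - 10\right) - 240 = 3 \left(- 9 \left(5 + 1\right)^{2} - 10\right) - 240 = 3 \left(- 9 \cdot 6^{2} - 10\right) - 240 = 3 \left(\left(-9\right) 36 - 10\right) - 240 = 3 \left(-324 - 10\right) - 240 = 3 \left(-334\right) - 240 = -1002 - 240 = -1242$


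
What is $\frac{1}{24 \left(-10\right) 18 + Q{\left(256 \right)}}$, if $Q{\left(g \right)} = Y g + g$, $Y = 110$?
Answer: $\frac{1}{24096} \approx 4.1501 \cdot 10^{-5}$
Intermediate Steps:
$Q{\left(g \right)} = 111 g$ ($Q{\left(g \right)} = 110 g + g = 111 g$)
$\frac{1}{24 \left(-10\right) 18 + Q{\left(256 \right)}} = \frac{1}{24 \left(-10\right) 18 + 111 \cdot 256} = \frac{1}{\left(-240\right) 18 + 28416} = \frac{1}{-4320 + 28416} = \frac{1}{24096}$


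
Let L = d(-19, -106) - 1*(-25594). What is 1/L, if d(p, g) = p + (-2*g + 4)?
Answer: 1/25791 ≈ 3.8773e-5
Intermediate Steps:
d(p, g) = 4 + p - 2*g (d(p, g) = p + (4 - 2*g) = 4 + p - 2*g)
L = 25791 (L = (4 - 19 - 2*(-106)) - 1*(-25594) = (4 - 19 + 212) + 25594 = 197 + 25594 = 25791)
1/L = 1/25791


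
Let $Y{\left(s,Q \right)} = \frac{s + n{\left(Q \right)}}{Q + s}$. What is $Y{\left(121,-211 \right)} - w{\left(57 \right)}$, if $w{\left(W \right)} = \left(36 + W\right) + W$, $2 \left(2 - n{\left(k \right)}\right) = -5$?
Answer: $- \frac{27251}{180} \approx -151.39$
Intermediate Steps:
$n{\left(k \right)} = \frac{9}{2}$ ($n{\left(k \right)} = 2 - - \frac{5}{2} = 2 + \frac{5}{2} = \frac{9}{2}$)
$w{\left(W \right)} = 36 + 2 W$
$Y{\left(s,Q \right)} = \frac{\frac{9}{2} + s}{Q + s}$ ($Y{\left(s,Q \right)} = \frac{s + \frac{9}{2}}{Q + s} = \frac{\frac{9}{2} + s}{Q + s}$)
$Y{\left(121,-211 \right)} - w{\left(57 \right)} = \frac{\frac{9}{2} + 121}{-211 + 121} - \left(36 + 2 \cdot 57\right) = \frac{1}{-90} \cdot \frac{251}{2} - \left(36 + 114\right) = \left(- \frac{1}{90}\right) \frac{251}{2} - 150 = - \frac{251}{180} - 150 = - \frac{27251}{180}$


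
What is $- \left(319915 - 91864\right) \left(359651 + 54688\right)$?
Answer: $-94490423289$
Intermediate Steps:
$- \left(319915 - 91864\right) \left(359651 + 54688\right) = - 228051 \cdot 414339 = \left(-1\right) 94490423289 = -94490423289$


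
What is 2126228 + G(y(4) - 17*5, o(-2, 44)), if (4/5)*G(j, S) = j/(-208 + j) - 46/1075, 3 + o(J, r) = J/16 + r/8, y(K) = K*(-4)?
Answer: 565023923081/265740 ≈ 2.1262e+6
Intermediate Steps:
y(K) = -4*K
o(J, r) = -3 + r/8 + J/16 (o(J, r) = -3 + (J/16 + r/8) = -3 + (r/8 + J/16) = -3 + r/8 + J/16)
G(j, S) = -23/430 + 5*j/(4*(-208 + j)) (G(j, S) = 5*(j/(-208 + j) - 46/1075)/4 = 5*(-46/1075 + j/(-208 + j))/4 = -23/430 + 5*j/(4*(-208 + j)))
2126228 + G(y(4) - 17*5, o(-2, 44)) = 2126228 + (9568 + 1029*(-4*4 - 17*5))/(860*(-208 + (-4*4 - 17*5))) = 2126228 + (9568 + 1029*(-16 - 85))/(860*(-208 + (-16 - 85))) = 2126228 + (9568 + 1029*(-101))/(860*(-208 - 101)) = 2126228 + (1/860)*(9568 - 103929)/(-309) = 2126228 + (1/860)*(-1/309)*(-94361) = 2126228 + 94361/265740 = 565023923081/265740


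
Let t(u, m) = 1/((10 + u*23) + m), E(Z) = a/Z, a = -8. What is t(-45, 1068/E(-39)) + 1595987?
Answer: 13347239283/8363 ≈ 1.5960e+6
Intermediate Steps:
E(Z) = -8/Z
t(u, m) = 1/(10 + m + 23*u) (t(u, m) = 1/((10 + 23*u) + m) = 1/(10 + m + 23*u))
t(-45, 1068/E(-39)) + 1595987 = 1/(10 + 1068/((-8/(-39))) + 23*(-45)) + 1595987 = 1/(10 + 1068/((-8*(-1/39))) - 1035) + 1595987 = 1/(10 + 1068/(8/39) - 1035) + 1595987 = 1/(10 + 1068*(39/8) - 1035) + 1595987 = 1/(10 + 10413/2 - 1035) + 1595987 = 1/(8363/2) + 1595987 = 2/8363 + 1595987 = 13347239283/8363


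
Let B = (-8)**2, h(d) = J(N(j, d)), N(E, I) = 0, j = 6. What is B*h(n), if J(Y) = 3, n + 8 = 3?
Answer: 192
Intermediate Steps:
n = -5 (n = -8 + 3 = -5)
h(d) = 3
B = 64
B*h(n) = 64*3 = 192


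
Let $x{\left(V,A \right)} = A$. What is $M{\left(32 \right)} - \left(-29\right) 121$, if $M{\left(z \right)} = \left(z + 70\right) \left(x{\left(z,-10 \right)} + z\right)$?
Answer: $5753$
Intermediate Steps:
$M{\left(z \right)} = \left(-10 + z\right) \left(70 + z\right)$ ($M{\left(z \right)} = \left(z + 70\right) \left(-10 + z\right) = \left(70 + z\right) \left(-10 + z\right) = \left(-10 + z\right) \left(70 + z\right)$)
$M{\left(32 \right)} - \left(-29\right) 121 = \left(-700 + 32^{2} + 60 \cdot 32\right) - \left(-29\right) 121 = \left(-700 + 1024 + 1920\right) - -3509 = 2244 + 3509 = 5753$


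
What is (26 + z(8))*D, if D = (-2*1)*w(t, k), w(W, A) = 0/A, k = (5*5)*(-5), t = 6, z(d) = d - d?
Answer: 0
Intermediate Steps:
z(d) = 0
k = -125 (k = 25*(-5) = -125)
w(W, A) = 0
D = 0 (D = -2*1*0 = -2*0 = 0)
(26 + z(8))*D = (26 + 0)*0 = 26*0 = 0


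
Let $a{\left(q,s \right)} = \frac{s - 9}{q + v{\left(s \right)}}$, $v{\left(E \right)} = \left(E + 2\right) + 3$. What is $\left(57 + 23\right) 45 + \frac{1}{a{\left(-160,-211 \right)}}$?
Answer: $\frac{396183}{110} \approx 3601.7$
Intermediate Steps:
$v{\left(E \right)} = 5 + E$ ($v{\left(E \right)} = \left(2 + E\right) + 3 = 5 + E$)
$a{\left(q,s \right)} = \frac{-9 + s}{5 + q + s}$ ($a{\left(q,s \right)} = \frac{s - 9}{q + \left(5 + s\right)} = \frac{-9 + s}{5 + q + s}$)
$\left(57 + 23\right) 45 + \frac{1}{a{\left(-160,-211 \right)}} = \left(57 + 23\right) 45 + \frac{1}{\frac{1}{5 - 160 - 211} \left(-9 - 211\right)} = 80 \cdot 45 + \frac{1}{\frac{1}{-366} \left(-220\right)} = 3600 + \frac{1}{\left(- \frac{1}{366}\right) \left(-220\right)} = 3600 + \frac{1}{\frac{110}{183}} = 3600 + \frac{183}{110} = \frac{396183}{110}$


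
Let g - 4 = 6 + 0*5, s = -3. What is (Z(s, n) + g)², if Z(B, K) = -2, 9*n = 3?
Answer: 64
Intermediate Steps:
n = ⅓ (n = (⅑)*3 = ⅓ ≈ 0.33333)
g = 10 (g = 4 + (6 + 0*5) = 4 + (6 + 0) = 4 + 6 = 10)
(Z(s, n) + g)² = (-2 + 10)² = 8² = 64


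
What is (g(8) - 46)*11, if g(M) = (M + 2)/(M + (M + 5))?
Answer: -10516/21 ≈ -500.76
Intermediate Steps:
g(M) = (2 + M)/(5 + 2*M) (g(M) = (2 + M)/(M + (5 + M)) = (2 + M)/(5 + 2*M))
(g(8) - 46)*11 = ((2 + 8)/(5 + 2*8) - 46)*11 = (10/(5 + 16) - 46)*11 = (10/21 - 46)*11 = -956/21*11 = -10516/21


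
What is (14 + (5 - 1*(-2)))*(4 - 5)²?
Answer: 21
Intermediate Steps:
(14 + (5 - 1*(-2)))*(4 - 5)² = (14 + (5 + 2))*(-1)² = (14 + 7)*1 = 21*1 = 21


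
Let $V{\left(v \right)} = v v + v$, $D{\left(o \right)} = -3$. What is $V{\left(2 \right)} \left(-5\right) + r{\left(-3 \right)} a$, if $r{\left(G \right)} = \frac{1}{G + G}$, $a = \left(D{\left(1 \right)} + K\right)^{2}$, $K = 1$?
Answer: $- \frac{92}{3} \approx -30.667$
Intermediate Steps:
$V{\left(v \right)} = v + v^{2}$ ($V{\left(v \right)} = v^{2} + v = v + v^{2}$)
$a = 4$ ($a = \left(-3 + 1\right)^{2} = \left(-2\right)^{2} = 4$)
$r{\left(G \right)} = \frac{1}{2 G}$
$V{\left(2 \right)} \left(-5\right) + r{\left(-3 \right)} a = 2 \left(1 + 2\right) \left(-5\right) + \frac{1}{2 \left(-3\right)} 4 = 2 \cdot 3 \left(-5\right) + \frac{1}{2} \left(- \frac{1}{3}\right) 4 = 6 \left(-5\right) - \frac{2}{3} = -30 - \frac{2}{3} = - \frac{92}{3}$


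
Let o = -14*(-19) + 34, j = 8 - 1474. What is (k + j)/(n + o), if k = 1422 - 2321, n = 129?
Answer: -215/39 ≈ -5.5128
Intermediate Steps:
j = -1466
o = 300 (o = 266 + 34 = 300)
k = -899
(k + j)/(n + o) = (-899 - 1466)/(129 + 300) = -2365/429 = -2365*1/429 = -215/39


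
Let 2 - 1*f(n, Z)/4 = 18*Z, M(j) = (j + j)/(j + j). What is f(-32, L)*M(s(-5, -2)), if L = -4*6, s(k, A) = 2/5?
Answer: 1736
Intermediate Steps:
s(k, A) = 2/5 (s(k, A) = 2*(1/5) = 2/5)
M(j) = 1 (M(j) = (2*j)/((2*j)) = (2*j)*(1/(2*j)) = 1)
L = -24
f(n, Z) = 8 - 72*Z
f(-32, L)*M(s(-5, -2)) = (8 - 72*(-24))*1 = (8 + 1728)*1 = 1736*1 = 1736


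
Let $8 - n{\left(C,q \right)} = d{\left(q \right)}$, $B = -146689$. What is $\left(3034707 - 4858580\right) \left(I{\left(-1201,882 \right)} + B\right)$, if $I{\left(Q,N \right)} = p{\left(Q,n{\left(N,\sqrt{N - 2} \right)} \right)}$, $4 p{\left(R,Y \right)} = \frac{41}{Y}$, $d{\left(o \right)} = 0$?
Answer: $\frac{8561272629111}{32} \approx 2.6754 \cdot 10^{11}$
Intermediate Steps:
$n{\left(C,q \right)} = 8$ ($n{\left(C,q \right)} = 8 - 0 = 8 + 0 = 8$)
$p{\left(R,Y \right)} = \frac{41}{4 Y}$ ($p{\left(R,Y \right)} = \frac{41 \frac{1}{Y}}{4} = \frac{41}{4 Y}$)
$I{\left(Q,N \right)} = \frac{41}{32}$ ($I{\left(Q,N \right)} = \frac{41}{4 \cdot 8} = \frac{41}{4} \cdot \frac{1}{8} = \frac{41}{32}$)
$\left(3034707 - 4858580\right) \left(I{\left(-1201,882 \right)} + B\right) = \left(3034707 - 4858580\right) \left(\frac{41}{32} - 146689\right) = \left(-1823873\right) \left(- \frac{4694007}{32}\right) = \frac{8561272629111}{32}$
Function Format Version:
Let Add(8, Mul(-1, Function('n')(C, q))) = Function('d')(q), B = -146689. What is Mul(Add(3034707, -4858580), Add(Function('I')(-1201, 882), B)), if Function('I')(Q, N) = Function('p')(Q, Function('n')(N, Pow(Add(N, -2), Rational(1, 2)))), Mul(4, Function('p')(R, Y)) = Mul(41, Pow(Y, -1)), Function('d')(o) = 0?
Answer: Rational(8561272629111, 32) ≈ 2.6754e+11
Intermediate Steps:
Function('n')(C, q) = 8 (Function('n')(C, q) = Add(8, Mul(-1, 0)) = Add(8, 0) = 8)
Function('p')(R, Y) = Mul(Rational(41, 4), Pow(Y, -1)) (Function('p')(R, Y) = Mul(Rational(1, 4), Mul(41, Pow(Y, -1))) = Mul(Rational(41, 4), Pow(Y, -1)))
Function('I')(Q, N) = Rational(41, 32) (Function('I')(Q, N) = Mul(Rational(41, 4), Pow(8, -1)) = Mul(Rational(41, 4), Rational(1, 8)) = Rational(41, 32))
Mul(Add(3034707, -4858580), Add(Function('I')(-1201, 882), B)) = Mul(Add(3034707, -4858580), Add(Rational(41, 32), -146689)) = Mul(-1823873, Rational(-4694007, 32)) = Rational(8561272629111, 32)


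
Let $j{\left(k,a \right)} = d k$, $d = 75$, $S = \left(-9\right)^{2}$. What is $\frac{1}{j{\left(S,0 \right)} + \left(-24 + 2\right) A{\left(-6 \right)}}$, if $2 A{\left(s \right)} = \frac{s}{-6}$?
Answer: $\frac{1}{6064} \approx 0.00016491$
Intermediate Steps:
$A{\left(s \right)} = - \frac{s}{12}$ ($A{\left(s \right)} = \frac{s \frac{1}{-6}}{2} = \frac{s \left(- \frac{1}{6}\right)}{2} = \frac{\left(- \frac{1}{6}\right) s}{2} = - \frac{s}{12}$)
$S = 81$
$j{\left(k,a \right)} = 75 k$
$\frac{1}{j{\left(S,0 \right)} + \left(-24 + 2\right) A{\left(-6 \right)}} = \frac{1}{75 \cdot 81 + \left(-24 + 2\right) \left(\left(- \frac{1}{12}\right) \left(-6\right)\right)} = \frac{1}{6075 - 11} = \frac{1}{6064}$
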